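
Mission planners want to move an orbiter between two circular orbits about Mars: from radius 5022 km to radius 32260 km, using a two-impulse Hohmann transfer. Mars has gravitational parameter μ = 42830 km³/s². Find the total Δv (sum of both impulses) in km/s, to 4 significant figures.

Semi-major axis of the transfer orbit: a_t = (5022 + 32260)/2 = 18641 km.
At r₁ the circular-orbit speed is v₁ = √(μ/r₁) = 2.9204 km/s.
On the transfer ellipse at r₁, v² = μ(2/r − 1/a) gives v_p = √[μ(2/r₁ − 1/a_t)] = 3.8418 km/s.
First burn Δv₁ = |v_p − v₁| = 0.9214 km/s.
Circular speed at r₂: v₂ = √(μ/r₂) = 1.15224 km/s.
Transfer-orbit speed at r₂: v_a = √[μ(2/r₂ − 1/a_t)] = 0.598061 km/s.
Second burn Δv₂ = |v₂ − v_a| = 0.5542 km/s.
Total Δv = Δv₁ + Δv₂ = 1.476 km/s.

Δv = 1.476 km/s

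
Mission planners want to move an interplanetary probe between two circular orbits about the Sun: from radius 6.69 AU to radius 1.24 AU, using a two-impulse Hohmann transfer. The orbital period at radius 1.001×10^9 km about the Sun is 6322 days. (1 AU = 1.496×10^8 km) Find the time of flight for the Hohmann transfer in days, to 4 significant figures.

From Kepler's third law T² = 4π²r³/μ at r = 1.001×10^9 km, T = 6322 days = 6322 × 86400 s = 5.462208×10^8 s: μ = 4π²r³/T² = 1.32717×10^11 km³/s².
In km: r₁ = 6.69 × 1.496×10^8 = 1.000824×10^9 km; r₂ = 1.24 × 1.496×10^8 = 1.85504×10^8 km.
Semi-major axis of the transfer orbit: a_t = (1.000824×10^9 + 1.85504×10^8)/2 = 5.93164×10^8 km.
By Kepler's third law the transfer-orbit period is T = 2π√(a_t³/μ), so t = T/2 = 1.246×10^8 s.
Converting: 1.246×10^8 s ÷ 86400 s/day = 1442 days.

t = 1442 days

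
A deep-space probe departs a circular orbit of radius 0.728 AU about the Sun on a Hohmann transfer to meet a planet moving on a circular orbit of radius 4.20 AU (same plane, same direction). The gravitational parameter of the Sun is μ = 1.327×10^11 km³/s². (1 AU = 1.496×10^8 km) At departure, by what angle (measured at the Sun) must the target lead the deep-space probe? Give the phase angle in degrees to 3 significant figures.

φ = 99.1°

In km: r₁ = 0.728 × 1.496×10^8 = 1.089088×10^8 km; r₂ = 4.20 × 1.496×10^8 = 6.2832×10^8 km.
Semi-major axis of the transfer orbit: a_t = (1.089088×10^8 + 6.2832×10^8)/2 = 3.686144×10^8 km.
The half-period of the transfer ellipse is t = π√(a_t³/μ) = 6.1034×10^7 s.
The target's mean motion on its circular orbit is ω₂ = √(μ/r₂³) = 2.3129×10^-8 rad/s.
Angle swept by the target during transfer: ω₂·t = 1.4117 rad = 80.88°.
Arrival is 180° from departure on the ellipse, so φ = 180° − 80.88° = 99.1°.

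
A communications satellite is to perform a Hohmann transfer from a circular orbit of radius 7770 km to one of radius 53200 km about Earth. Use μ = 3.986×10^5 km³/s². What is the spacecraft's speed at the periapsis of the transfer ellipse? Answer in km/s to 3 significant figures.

v = 9.46 km/s

Transfer-ellipse semi-major axis a_t = (r₁ + r₂)/2 = (7770 + 53200)/2 = 30485 km.
The periapsis of the transfer ellipse is at r = 7770 km.
Vis-viva: v = √[μ(2/r − 1/a_t)] = √[3.986×10^5 × (2/7770 − 1/30485)] = 9.462 km/s.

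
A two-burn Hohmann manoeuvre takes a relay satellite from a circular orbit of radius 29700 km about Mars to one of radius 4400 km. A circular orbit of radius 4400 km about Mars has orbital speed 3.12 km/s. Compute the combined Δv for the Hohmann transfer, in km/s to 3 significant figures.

From the circular-orbit relation v² = μ/r at r = 4400 km: μ = v²r = (3.12)² × 4400 = 42831.4 km³/s².
The Hohmann ellipse has a_t = (r₁ + r₂)/2 = 17050 km.
Circular speed at r₁: v₁ = √(μ/r₁) = √(42831.4/29700) = 1.20089 km/s.
On the transfer ellipse at r₁, vis-viva equation gives v_a = √[μ(2/r₁ − 1/a_t)] = 0.610052 km/s.
First burn Δv₁ = |v_a − v₁| = 0.5908 km/s.
Circular speed at r₂: v₂ = √(μ/r₂) = 3.1200 km/s.
Transfer-orbit speed at r₂: v_p = √[μ(2/r₂ − 1/a_t)] = 4.1179 km/s.
Second burn Δv₂ = |v₂ − v_p| = 0.9979 km/s.
Total Δv = Δv₁ + Δv₂ = 1.589 km/s.

Δv = 1.59 km/s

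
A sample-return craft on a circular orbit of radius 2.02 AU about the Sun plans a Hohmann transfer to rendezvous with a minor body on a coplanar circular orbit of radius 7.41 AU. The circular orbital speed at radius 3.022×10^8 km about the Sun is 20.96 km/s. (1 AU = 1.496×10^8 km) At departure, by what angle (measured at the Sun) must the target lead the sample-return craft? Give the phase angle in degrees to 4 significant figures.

φ = 88.64°

From the circular-orbit relation v² = μ/r at r = 3.022×10^8 km: μ = v²r = (20.96)² × 3.022×10^8 = 1.32763×10^11 km³/s².
In km: r₁ = 2.02 × 1.496×10^8 = 3.02192×10^8 km; r₂ = 7.41 × 1.496×10^8 = 1.108536×10^9 km.
Semi-major axis of the transfer orbit: a_t = (3.02192×10^8 + 1.108536×10^9)/2 = 7.05364×10^8 km.
The half-period of the transfer ellipse is t = π√(a_t³/μ) = 1.6152×10^8 s.
The target's mean motion on its circular orbit is ω₂ = √(μ/r₂³) = 9.8722×10^-9 rad/s.
Angle swept by the target during transfer: ω₂·t = 1.5946 rad = 91.36°.
Arrival is 180° from departure on the ellipse, so φ = 180° − 91.36° = 88.64°.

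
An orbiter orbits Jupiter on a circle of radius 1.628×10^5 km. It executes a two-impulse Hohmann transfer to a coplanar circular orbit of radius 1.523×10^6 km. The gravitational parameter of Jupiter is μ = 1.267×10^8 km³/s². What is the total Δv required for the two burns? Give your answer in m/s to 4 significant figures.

Transfer-ellipse semi-major axis a_t = (r₁ + r₂)/2 = (1.628×10^5 + 1.523×10^6)/2 = 8.429×10^5 km.
At r₁ the circular-orbit speed is v₁ = √(μ/r₁) = 27.897 km/s.
Transfer-orbit speed at r₁ (v² = μ(2/r − 1/a)): v_p = √[μ(2/r₁ − 1/a_t)] = 37.499 km/s.
First burn Δv₁ = |v_p − v₁| = 9.602 km/s.
At r₂, v₂ = √(μ/r₂) = 9.1209 km/s.
Transfer-orbit speed at r₂: v_a = √[μ(2/r₂ − 1/a_t)] = 4.0085 km/s.
Second burn Δv₂ = |v₂ − v_a| = 5.112 km/s.
Total Δv = Δv₁ + Δv₂ = 14.71 km/s.

Δv = 14710 m/s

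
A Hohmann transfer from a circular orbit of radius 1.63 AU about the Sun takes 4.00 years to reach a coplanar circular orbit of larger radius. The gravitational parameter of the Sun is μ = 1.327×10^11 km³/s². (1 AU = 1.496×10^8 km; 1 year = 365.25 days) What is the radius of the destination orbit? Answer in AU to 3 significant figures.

r₂ = 6.37 AU

In km: r₁ = 1.63 × 1.496×10^8 = 2.43848×10^8 km.
Transfer time t = 4.00 years × 365.25 × 86400 s = 1.262304×10^8 s, and t = π√(a_t³/μ).
So a_t = (μ t²/π²)^(1/3) = (1.327×10^11 × (1.262304×10^8)² / π²)^(1/3) = 5.9837×10^8 km.
Since a_t = (r₁ + r₂)/2, r₂ = 2a_t − r₁ = 2×5.9837×10^8 − 2.43848×10^8 = 9.52892×10^8 km.
In AU: r₂ = 9.52892×10^8 / 1.496×10^8 = 6.37 AU.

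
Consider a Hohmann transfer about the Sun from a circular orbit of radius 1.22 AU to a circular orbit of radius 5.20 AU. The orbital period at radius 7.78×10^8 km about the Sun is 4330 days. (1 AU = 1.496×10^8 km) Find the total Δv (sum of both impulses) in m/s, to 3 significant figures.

Δv = 12400 m/s

From Kepler's third law T² = 4π²r³/μ at r = 7.78×10^8 km, T = 4330 days = 4330 × 86400 s = 3.74112×10^8 s: μ = 4π²r³/T² = 1.32830×10^11 km³/s².
In km: r₁ = 1.22 × 1.496×10^8 = 1.82512×10^8 km; r₂ = 5.20 × 1.496×10^8 = 7.7792×10^8 km.
Transfer-ellipse semi-major axis a_t = (r₁ + r₂)/2 = (1.82512×10^8 + 7.7792×10^8)/2 = 4.80216×10^8 km.
Circular speed at r₁: v₁ = √(μ/r₁) = √(1.32830×10^11/1.82512×10^8) = 26.9775 km/s.
On the transfer ellipse at r₁, v² = μ(2/r − 1/a) gives v_p = √[μ(2/r₁ − 1/a_t)] = 34.3361 km/s.
First burn Δv₁ = |v_p − v₁| = 7.359 km/s.
Circular speed at r₂: v₂ = √(μ/r₂) = 13.067 km/s.
Transfer-orbit speed at r₂: v_a = √[μ(2/r₂ − 1/a_t)] = 8.0558 km/s.
Second burn Δv₂ = |v₂ − v_a| = 5.011 km/s.
Total Δv = Δv₁ + Δv₂ = 12.37 km/s.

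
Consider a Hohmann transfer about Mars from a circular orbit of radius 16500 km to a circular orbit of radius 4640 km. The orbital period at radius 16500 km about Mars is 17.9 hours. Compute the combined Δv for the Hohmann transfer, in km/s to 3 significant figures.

From Kepler's third law T² = 4π²r³/μ at r = 16500 km, T = 17.9 hours = 17.9 × 3600 s = 64440 s: μ = 4π²r³/T² = 42707.1 km³/s².
Transfer-ellipse semi-major axis a_t = (r₁ + r₂)/2 = (16500 + 4640)/2 = 10570 km.
Circular speed at r₁: v₁ = √(μ/r₁) = √(42707.1/16500) = 1.6088 km/s.
Transfer-orbit speed at r₁ (v² = μ(2/r − 1/a)): v_a = √[μ(2/r₁ − 1/a_t)] = 1.0659 km/s.
First burn Δv₁ = |v_a − v₁| = 0.5429 km/s.
At r₂, v₂ = √(μ/r₂) = 3.0338 km/s.
Transfer-orbit speed at r₂: v_p = √[μ(2/r₂ − 1/a_t)] = 3.7905 km/s.
Second burn Δv₂ = |v₂ − v_p| = 0.7567 km/s.
Total Δv = Δv₁ + Δv₂ = 1.300 km/s.

Δv = 1.30 km/s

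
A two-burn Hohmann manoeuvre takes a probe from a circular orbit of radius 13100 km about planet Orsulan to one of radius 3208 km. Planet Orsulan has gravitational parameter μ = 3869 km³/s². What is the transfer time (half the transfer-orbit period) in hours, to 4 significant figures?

The Hohmann ellipse has a_t = (r₁ + r₂)/2 = 8154 km.
By Kepler's third law the transfer-orbit period is T = 2π√(a_t³/μ), so t = T/2 = 37190 s.
Converting: 37190 s ÷ 3600 s/hour = 10.33 hours.

t = 10.33 hours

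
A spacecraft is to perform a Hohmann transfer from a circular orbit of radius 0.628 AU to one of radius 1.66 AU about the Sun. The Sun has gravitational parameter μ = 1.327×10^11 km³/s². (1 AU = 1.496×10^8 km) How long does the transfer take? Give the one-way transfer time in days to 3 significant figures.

In km: r₁ = 0.628 × 1.496×10^8 = 9.39488×10^7 km; r₂ = 1.66 × 1.496×10^8 = 2.48336×10^8 km.
Semi-major axis of the transfer orbit: a_t = (9.39488×10^7 + 2.48336×10^8)/2 = 1.711424×10^8 km.
Half the transfer-orbit period gives t = π√(a_t³/μ) = 1.931×10^7 s.
Converting: 1.931×10^7 s ÷ 86400 s/day = 223 days.

t = 223 days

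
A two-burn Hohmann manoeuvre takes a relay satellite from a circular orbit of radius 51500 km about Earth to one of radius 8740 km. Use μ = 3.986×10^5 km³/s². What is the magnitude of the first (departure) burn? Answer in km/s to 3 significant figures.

Transfer-ellipse semi-major axis a_t = (r₁ + r₂)/2 = (51500 + 8740)/2 = 30120 km.
Circular speed at r = 51500 km: v_c = √(μ/r) = 2.782 km/s.
Transfer-orbit speed at the same r (vis-viva, a = a_t): v_t = √[μ(2/r − 1/a_t)] = 1.499 km/s.
Δv₁ = |v_t − v_c| = |1.499 − 2.782| = 1.283 km/s.

Δv₁ = 1.28 km/s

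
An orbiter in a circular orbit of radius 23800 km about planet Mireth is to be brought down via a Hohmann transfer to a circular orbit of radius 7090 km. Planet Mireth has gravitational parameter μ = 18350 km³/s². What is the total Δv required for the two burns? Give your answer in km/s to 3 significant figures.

Δv = 0.671 km/s

The Hohmann ellipse has a_t = (r₁ + r₂)/2 = 15445 km.
Circular speed at r₁: v₁ = √(μ/r₁) = √(18350/23800) = 0.87807 km/s.
Transfer-orbit speed at r₁ (vis-viva equation): v_a = √[μ(2/r₁ − 1/a_t)] = 0.59492 km/s.
First burn Δv₁ = |v_a − v₁| = 0.28315 km/s.
Circular speed at r₂: v₂ = √(μ/r₂) = 1.60877 km/s.
Transfer-orbit speed at r₂: v_p = √[μ(2/r₂ − 1/a_t)] = 1.99705 km/s.
Second burn Δv₂ = |v₂ − v_p| = 0.38828 km/s.
Δv = Δv₁ + Δv₂ = 0.28315 + 0.38828 = 0.6714 km/s.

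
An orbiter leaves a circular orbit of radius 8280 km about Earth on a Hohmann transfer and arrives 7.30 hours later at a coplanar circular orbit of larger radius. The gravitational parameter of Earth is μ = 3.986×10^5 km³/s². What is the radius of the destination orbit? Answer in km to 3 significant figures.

Transfer time t = 7.30 hours = 26280 s, and t = π√(a_t³/μ).
So a_t = (μ t²/π²)^(1/3) = (3.986×10^5 × (26280)² / π²)^(1/3) = 30327 km.
Since a_t = (r₁ + r₂)/2, r₂ = 2a_t − r₁ = 2×30327 − 8280 = 52374 km.

r₂ = 52400 km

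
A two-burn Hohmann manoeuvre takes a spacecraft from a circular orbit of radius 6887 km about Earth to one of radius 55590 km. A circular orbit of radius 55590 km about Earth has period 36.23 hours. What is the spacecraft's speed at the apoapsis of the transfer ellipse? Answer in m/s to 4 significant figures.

From Kepler's third law T² = 4π²r³/μ at r = 55590 km, T = 36.23 hours = 36.23 × 3600 s = 1.30428×10^5 s: μ = 4π²r³/T² = 3.98665×10^5 km³/s².
Semi-major axis of the transfer orbit: a_t = (6887 + 55590)/2 = 31238.5 km.
The apoapsis of the transfer ellipse is at r = 55590 km.
Applying v² = μ(2/r − 1/a_t): v = 1.257 km/s.

v = 1257 m/s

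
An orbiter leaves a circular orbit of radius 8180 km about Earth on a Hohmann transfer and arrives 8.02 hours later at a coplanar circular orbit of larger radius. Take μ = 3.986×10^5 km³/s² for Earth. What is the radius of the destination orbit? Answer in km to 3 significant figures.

r₂ = 56400 km

Transfer time t = 8.02 hours = 28872 s, and t = π√(a_t³/μ).
So a_t = (μ t²/π²)^(1/3) = (3.986×10^5 × (28872)² / π²)^(1/3) = 32290 km.
Since a_t = (r₁ + r₂)/2, r₂ = 2a_t − r₁ = 2×32290 − 8180 = 56400 km.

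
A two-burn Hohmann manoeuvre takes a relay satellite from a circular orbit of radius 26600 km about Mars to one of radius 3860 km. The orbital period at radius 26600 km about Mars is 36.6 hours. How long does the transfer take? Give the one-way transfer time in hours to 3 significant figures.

t = 7.93 hours

From Kepler's third law T² = 4π²r³/μ at r = 26600 km, T = 36.6 hours = 36.6 × 3600 s = 1.3176×10^5 s: μ = 4π²r³/T² = 42799.4 km³/s².
The Hohmann ellipse has a_t = (r₁ + r₂)/2 = 15230 km.
Half the transfer-orbit period gives t = π√(a_t³/μ) = 28540 s.
Converting: 28540 s ÷ 3600 s/hour = 7.93 hours.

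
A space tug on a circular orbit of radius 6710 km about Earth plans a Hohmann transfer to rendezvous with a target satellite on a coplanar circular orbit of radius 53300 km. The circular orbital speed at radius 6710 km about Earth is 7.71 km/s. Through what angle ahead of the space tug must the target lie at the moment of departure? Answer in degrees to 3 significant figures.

φ = 104°

From the circular-orbit relation v² = μ/r at r = 6710 km: μ = v²r = (7.71)² × 6710 = 3.98870×10^5 km³/s².
Semi-major axis of the transfer orbit: a_t = (6710 + 53300)/2 = 30005 km.
Transfer time t = π√(a_t³/μ) = 25850 s.
Target angular speed ω₂ = √(μ/r₂³) = 5.132×10^-5 rad/s.
Angle swept by the target during transfer: ω₂·t = 1.327 rad = 76.03°.
Arrival is 180° from departure on the ellipse, so φ = 180° − 76.03° = 104°.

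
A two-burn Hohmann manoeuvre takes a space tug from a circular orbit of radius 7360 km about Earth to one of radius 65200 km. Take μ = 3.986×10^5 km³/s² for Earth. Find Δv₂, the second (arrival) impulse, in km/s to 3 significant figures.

Δv₂ = 1.36 km/s

Semi-major axis of the transfer orbit: a_t = (7360 + 65200)/2 = 36280 km.
On the circular orbit at r = 65200 km, v_c = √(μ/r) = 2.473 km/s.
Vis-viva on the transfer ellipse at r = 65200 km gives v_t = √[μ(2/r − 1/a_t)] = 1.114 km/s.
Δv₂ = |v_t − v_c| = |1.114 − 2.473| = 1.359 km/s.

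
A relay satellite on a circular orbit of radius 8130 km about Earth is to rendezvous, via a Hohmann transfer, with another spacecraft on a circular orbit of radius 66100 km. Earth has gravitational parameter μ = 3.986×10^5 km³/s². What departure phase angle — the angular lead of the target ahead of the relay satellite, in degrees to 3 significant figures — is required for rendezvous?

Semi-major axis of the transfer orbit: a_t = (8130 + 66100)/2 = 37115 km.
The half-period of the transfer ellipse is t = π√(a_t³/μ) = 35580 s.
Target angular speed ω₂ = √(μ/r₂³) = 3.715×10^-5 rad/s.
Angle swept by the target during transfer: ω₂·t = 1.3218 rad = 75.73°.
The relay satellite traverses 180° on the transfer ellipse, so the target must lead by 180° − 75.73° = 104°.

φ = 104°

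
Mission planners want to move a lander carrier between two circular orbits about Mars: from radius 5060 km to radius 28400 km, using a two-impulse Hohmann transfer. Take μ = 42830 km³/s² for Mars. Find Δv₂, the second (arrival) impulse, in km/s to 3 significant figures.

Semi-major axis of the transfer orbit: a_t = (5060 + 28400)/2 = 16730 km.
On the circular orbit at r = 28400 km, v_c = √(μ/r) = 1.22805 km/s.
Transfer-orbit speed at the same r (vis-viva, a = a_t): v_t = √[μ(2/r − 1/a_t)] = 0.675371 km/s.
Δv₂ = |v_t − v_c| = |0.675371 − 1.22805| = 0.5527 km/s.

Δv₂ = 0.553 km/s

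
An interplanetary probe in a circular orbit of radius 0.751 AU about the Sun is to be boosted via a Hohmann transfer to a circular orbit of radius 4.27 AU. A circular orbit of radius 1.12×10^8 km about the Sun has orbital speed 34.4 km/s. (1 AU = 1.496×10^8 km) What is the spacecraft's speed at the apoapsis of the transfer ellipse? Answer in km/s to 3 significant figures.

From the circular-orbit relation v² = μ/r at r = 1.12×10^8 km: μ = v²r = (34.4)² × 1.12×10^8 = 1.32536×10^11 km³/s².
In km: r₁ = 0.751 × 1.496×10^8 = 1.123496×10^8 km; r₂ = 4.27 × 1.496×10^8 = 6.38792×10^8 km.
The Hohmann ellipse has a_t = (r₁ + r₂)/2 = 3.755708×10^8 km.
The apoapsis of the transfer ellipse is at r = 6.38792×10^8 km.
Vis-viva: v = √[μ(2/r − 1/a_t)] = √[1.32536×10^11 × (2/6.38792×10^8 − 1/3.755708×10^8)] = 7.878 km/s.

v = 7.88 km/s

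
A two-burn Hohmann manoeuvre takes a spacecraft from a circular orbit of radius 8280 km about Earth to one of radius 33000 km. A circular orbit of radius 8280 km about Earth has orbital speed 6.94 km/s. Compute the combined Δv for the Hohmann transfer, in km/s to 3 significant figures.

Δv = 3.11 km/s

From the circular-orbit relation v² = μ/r at r = 8280 km: μ = v²r = (6.94)² × 8280 = 3.98795×10^5 km³/s².
Semi-major axis of the transfer orbit: a_t = (8280 + 33000)/2 = 20640 km.
Circular speed at r₁: v₁ = √(μ/r₁) = √(3.98795×10^5/8280) = 6.940 km/s.
Transfer-orbit speed at r₁ (vis-viva): v_p = √[μ(2/r₁ − 1/a_t)] = 8.775 km/s.
First burn Δv₁ = |v_p − v₁| = 1.835 km/s.
At r₂, v₂ = √(μ/r₂) = 3.476303 km/s.
Transfer-orbit speed at r₂: v_a = √[μ(2/r₂ − 1/a_t)] = 2.201801 km/s.
Second burn Δv₂ = |v₂ − v_a| = 1.275 km/s.
Total Δv = Δv₁ + Δv₂ = 3.110 km/s.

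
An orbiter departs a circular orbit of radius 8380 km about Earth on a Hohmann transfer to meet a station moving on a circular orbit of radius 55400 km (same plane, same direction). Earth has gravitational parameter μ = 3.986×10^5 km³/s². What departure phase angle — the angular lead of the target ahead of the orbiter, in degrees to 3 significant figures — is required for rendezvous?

φ = 101°

The Hohmann ellipse has a_t = (r₁ + r₂)/2 = 31890 km.
Transfer time t = π√(a_t³/μ) = 28340 s.
Target angular speed ω₂ = √(μ/r₂³) = 4.842×10^-5 rad/s.
Angle swept by the target during transfer: ω₂·t = 1.372 rad = 78.61°.
Arrival is 180° from departure on the ellipse, so φ = 180° − 78.61° = 101°.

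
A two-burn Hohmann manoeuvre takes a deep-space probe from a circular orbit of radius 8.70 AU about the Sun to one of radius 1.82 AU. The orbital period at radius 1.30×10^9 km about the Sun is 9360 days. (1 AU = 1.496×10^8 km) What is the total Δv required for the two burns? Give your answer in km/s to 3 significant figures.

From Kepler's third law T² = 4π²r³/μ at r = 1.30×10^9 km, T = 9360 days = 9360 × 86400 s = 8.08704×10^8 s: μ = 4π²r³/T² = 1.32620×10^11 km³/s².
In km: r₁ = 8.70 × 1.496×10^8 = 1.30152×10^9 km; r₂ = 1.82 × 1.496×10^8 = 2.72272×10^8 km.
Transfer-ellipse semi-major axis a_t = (r₁ + r₂)/2 = (1.30152×10^9 + 2.72272×10^8)/2 = 7.86896×10^8 km.
Circular speed at r₁: v₁ = √(μ/r₁) = √(1.32620×10^11/1.30152×10^9) = 10.0944 km/s.
On the transfer ellipse at r₁, vis-viva equation gives v_a = √[μ(2/r₁ − 1/a_t)] = 5.93776 km/s.
First burn Δv₁ = |v_a − v₁| = 4.157 km/s.
Circular speed at r₂: v₂ = √(μ/r₂) = 22.070 km/s.
Transfer-orbit speed at r₂: v_p = √[μ(2/r₂ − 1/a_t)] = 28.384 km/s.
Second burn Δv₂ = |v₂ − v_p| = 6.314 km/s.
Δv = Δv₁ + Δv₂ = 4.157 + 6.314 = 10.47 km/s.

Δv = 10.5 km/s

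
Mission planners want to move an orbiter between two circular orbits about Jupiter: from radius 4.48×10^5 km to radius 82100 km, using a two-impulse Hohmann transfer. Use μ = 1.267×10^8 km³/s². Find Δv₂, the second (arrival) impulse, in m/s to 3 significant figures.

Δv₂ = 11800 m/s

Semi-major axis of the transfer orbit: a_t = (4.480×10^5 + 82100)/2 = 2.6505×10^5 km.
On the circular orbit at r = 82100 km, v_c = √(μ/r) = 39.28 km/s.
Vis-viva on the transfer ellipse at r = 82100 km gives v_t = √[μ(2/r − 1/a_t)] = 51.07 km/s.
Δv₂ = |v_t − v_c| = |51.07 − 39.28| = 11.79 km/s.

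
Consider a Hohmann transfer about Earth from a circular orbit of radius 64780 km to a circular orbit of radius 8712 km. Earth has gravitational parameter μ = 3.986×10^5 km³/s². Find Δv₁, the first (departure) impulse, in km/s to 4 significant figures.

The Hohmann ellipse has a_t = (r₁ + r₂)/2 = 36746 km.
Circular speed at r = 64780 km: v_c = √(μ/r) = 2.481 km/s.
Vis-viva on the transfer ellipse at r = 64780 km gives v_t = √[μ(2/r − 1/a_t)] = 1.208 km/s.
Δv₁ = |v_t − v_c| = |1.208 − 2.481| = 1.273 km/s.

Δv₁ = 1.273 km/s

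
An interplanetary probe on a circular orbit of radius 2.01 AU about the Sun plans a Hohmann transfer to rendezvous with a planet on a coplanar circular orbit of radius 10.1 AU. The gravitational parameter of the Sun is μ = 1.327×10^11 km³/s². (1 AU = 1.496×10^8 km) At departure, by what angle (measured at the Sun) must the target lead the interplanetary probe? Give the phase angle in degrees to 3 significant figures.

φ = 96.4°

In km: r₁ = 2.01 × 1.496×10^8 = 3.00696×10^8 km; r₂ = 10.1 × 1.496×10^8 = 1.51096×10^9 km.
Transfer-ellipse semi-major axis a_t = (r₁ + r₂)/2 = (3.00696×10^8 + 1.51096×10^9)/2 = 9.05828×10^8 km.
Transfer time t = π√(a_t³/μ) = 2.35116×10^8 s.
The target's mean motion on its circular orbit is ω₂ = √(μ/r₂³) = 6.20235×10^-9 rad/s.
Angle swept by the target during transfer: ω₂·t = 1.45827 rad = 83.553°.
Arrival is 180° from departure on the ellipse, so φ = 180° − 83.553° = 96.4°.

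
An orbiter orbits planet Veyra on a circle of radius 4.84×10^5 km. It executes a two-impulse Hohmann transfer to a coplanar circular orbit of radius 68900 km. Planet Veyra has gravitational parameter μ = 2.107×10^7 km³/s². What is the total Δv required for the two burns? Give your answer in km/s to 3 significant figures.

The Hohmann ellipse has a_t = (r₁ + r₂)/2 = 2.7645×10^5 km.
Circular speed at r₁: v₁ = √(μ/r₁) = √(2.107×10^7/4.840×10^5) = 6.598 km/s.
Transfer-orbit speed at r₁ (vis-viva): v_a = √[μ(2/r₁ − 1/a_t)] = 3.294 km/s.
First burn Δv₁ = |v_a − v₁| = 3.304 km/s.
Circular speed at r₂: v₂ = √(μ/r₂) = 17.4873 km/s.
Transfer-orbit speed at r₂: v_p = √[μ(2/r₂ − 1/a_t)] = 23.1386 km/s.
Second burn Δv₂ = |v₂ − v_p| = 5.651 km/s.
Δv = Δv₁ + Δv₂ = 3.304 + 5.651 = 8.955 km/s.

Δv = 8.96 km/s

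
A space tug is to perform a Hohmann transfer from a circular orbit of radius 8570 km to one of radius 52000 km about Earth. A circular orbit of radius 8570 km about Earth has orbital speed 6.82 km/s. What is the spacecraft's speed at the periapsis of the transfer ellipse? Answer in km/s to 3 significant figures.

From the circular-orbit relation v² = μ/r at r = 8570 km: μ = v²r = (6.82)² × 8570 = 3.98611×10^5 km³/s².
Semi-major axis of the transfer orbit: a_t = (8570 + 52000)/2 = 30285 km.
At periapsis, r = 8570 km.
Applying v² = μ(2/r − 1/a_t): v = 8.937 km/s.

v = 8.94 km/s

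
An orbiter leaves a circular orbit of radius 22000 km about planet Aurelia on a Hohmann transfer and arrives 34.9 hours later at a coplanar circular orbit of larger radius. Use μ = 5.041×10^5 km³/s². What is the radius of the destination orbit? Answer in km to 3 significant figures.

Transfer time t = 34.9 hours = 1.2564×10^5 s, and t = π√(a_t³/μ).
So a_t = (μ t²/π²)^(1/3) = (5.041×10^5 × (1.2564×10^5)² / π²)^(1/3) = 93073 km.
Since a_t = (r₁ + r₂)/2, r₂ = 2a_t − r₁ = 2×93073 − 22000 = 1.64146×10^5 km.

r₂ = 1.64×10^5 km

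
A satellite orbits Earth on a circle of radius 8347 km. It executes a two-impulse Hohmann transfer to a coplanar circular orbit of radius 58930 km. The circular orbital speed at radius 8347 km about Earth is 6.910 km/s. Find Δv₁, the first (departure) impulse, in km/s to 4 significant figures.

From the circular-orbit relation v² = μ/r at r = 8347 km: μ = v²r = (6.910)² × 8347 = 3.98553×10^5 km³/s².
Semi-major axis of the transfer orbit: a_t = (8347 + 58930)/2 = 33638.5 km.
Circular speed at r = 8347 km: v_c = √(μ/r) = 6.910 km/s.
Vis-viva on the transfer ellipse at r = 8347 km gives v_t = √[μ(2/r − 1/a_t)] = 9.146 km/s.
Δv₁ = |v_t − v_c| = |9.146 − 6.910| = 2.236 km/s.

Δv₁ = 2.236 km/s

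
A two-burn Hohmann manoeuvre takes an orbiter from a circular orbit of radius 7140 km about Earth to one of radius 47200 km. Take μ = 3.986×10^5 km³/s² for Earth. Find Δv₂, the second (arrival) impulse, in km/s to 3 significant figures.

Transfer-ellipse semi-major axis a_t = (r₁ + r₂)/2 = (7140 + 47200)/2 = 27170 km.
On the circular orbit at r = 47200 km, v_c = √(μ/r) = 2.906 km/s.
Vis-viva on the transfer ellipse at r = 47200 km gives v_t = √[μ(2/r − 1/a_t)] = 1.490 km/s.
Δv₂ = |v_t − v_c| = |1.490 − 2.906| = 1.416 km/s.

Δv₂ = 1.42 km/s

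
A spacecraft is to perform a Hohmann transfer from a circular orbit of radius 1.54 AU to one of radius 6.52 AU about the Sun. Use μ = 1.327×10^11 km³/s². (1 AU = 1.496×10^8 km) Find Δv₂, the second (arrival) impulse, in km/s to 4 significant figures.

In km: r₁ = 1.54 × 1.496×10^8 = 2.30384×10^8 km; r₂ = 6.52 × 1.496×10^8 = 9.75392×10^8 km.
Transfer-ellipse semi-major axis a_t = (r₁ + r₂)/2 = (2.30384×10^8 + 9.75392×10^8)/2 = 6.02888×10^8 km.
Circular speed at r = 9.75392×10^8 km: v_c = √(μ/r) = 11.664 km/s.
Vis-viva on the transfer ellipse at r = 9.75392×10^8 km gives v_t = √[μ(2/r − 1/a_t)] = 7.2103 km/s.
Δv₂ = |v_t − v_c| = |7.2103 − 11.664| = 4.454 km/s.

Δv₂ = 4.454 km/s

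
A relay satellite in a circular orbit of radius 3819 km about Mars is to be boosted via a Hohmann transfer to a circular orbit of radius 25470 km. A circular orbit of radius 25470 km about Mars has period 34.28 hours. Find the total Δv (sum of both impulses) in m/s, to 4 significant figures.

Δv = 1702 m/s

From Kepler's third law T² = 4π²r³/μ at r = 25470 km, T = 34.28 hours = 34.28 × 3600 s = 1.23408×10^5 s: μ = 4π²r³/T² = 42831.2 km³/s².
The Hohmann ellipse has a_t = (r₁ + r₂)/2 = 14644.5 km.
At r₁ the circular-orbit speed is v₁ = √(μ/r₁) = 3.3489 km/s.
Transfer-orbit speed at r₁ (vis-viva equation): v_p = √[μ(2/r₁ − 1/a_t)] = 4.4165 km/s.
First burn Δv₁ = |v_p − v₁| = 1.0676 km/s.
At r₂, v₂ = √(μ/r₂) = 1.29678 km/s.
Transfer-orbit speed at r₂: v_a = √[μ(2/r₂ − 1/a_t)] = 0.662221 km/s.
Second burn Δv₂ = |v₂ − v_a| = 0.63456 km/s.
Δv = Δv₁ + Δv₂ = 1.0676 + 0.63456 = 1.702 km/s.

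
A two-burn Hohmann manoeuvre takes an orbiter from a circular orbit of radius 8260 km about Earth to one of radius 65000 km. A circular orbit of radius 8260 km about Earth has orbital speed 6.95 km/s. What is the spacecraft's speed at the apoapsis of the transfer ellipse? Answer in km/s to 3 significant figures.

From the circular-orbit relation v² = μ/r at r = 8260 km: μ = v²r = (6.95)² × 8260 = 3.98979×10^5 km³/s².
Semi-major axis of the transfer orbit: a_t = (8260 + 65000)/2 = 36630 km.
The apoapsis of the transfer ellipse is at r = 65000 km.
Applying v² = μ(2/r − 1/a_t): v = 1.176 km/s.

v = 1.18 km/s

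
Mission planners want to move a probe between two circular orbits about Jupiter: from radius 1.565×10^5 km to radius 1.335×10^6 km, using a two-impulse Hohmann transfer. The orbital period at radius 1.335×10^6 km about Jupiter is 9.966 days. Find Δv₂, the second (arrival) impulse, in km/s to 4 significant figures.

Δv₂ = 5.279 km/s

From Kepler's third law T² = 4π²r³/μ at r = 1.335×10^6 km, T = 9.966 days = 9.966 × 86400 s = 8.610624×10^5 s: μ = 4π²r³/T² = 1.26688×10^8 km³/s².
Transfer-ellipse semi-major axis a_t = (r₁ + r₂)/2 = (1.565×10^5 + 1.335×10^6)/2 = 7.4575×10^5 km.
On the circular orbit at r = 1.335×10^6 km, v_c = √(μ/r) = 9.742 km/s.
Vis-viva on the transfer ellipse at r = 1.335×10^6 km gives v_t = √[μ(2/r − 1/a_t)] = 4.463 km/s.
Δv₂ = |v_t − v_c| = |4.463 − 9.742| = 5.279 km/s.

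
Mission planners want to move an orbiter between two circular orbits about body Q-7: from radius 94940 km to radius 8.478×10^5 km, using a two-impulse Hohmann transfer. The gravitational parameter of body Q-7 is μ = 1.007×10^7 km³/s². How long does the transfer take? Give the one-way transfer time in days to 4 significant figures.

t = 3.708 days

The Hohmann ellipse has a_t = (r₁ + r₂)/2 = 4.7137×10^5 km.
By Kepler's third law the transfer-orbit period is T = 2π√(a_t³/μ), so t = T/2 = 3.204×10^5 s.
Converting: 3.204×10^5 s ÷ 86400 s/day = 3.708 days.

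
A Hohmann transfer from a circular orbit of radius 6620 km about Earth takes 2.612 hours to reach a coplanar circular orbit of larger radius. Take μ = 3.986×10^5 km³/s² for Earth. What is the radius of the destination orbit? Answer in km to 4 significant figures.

r₂ = 23950 km

Transfer time t = 2.612 hours = 9403.2 s, and t = π√(a_t³/μ).
So a_t = (μ t²/π²)^(1/3) = (3.986×10^5 × (9403.2)² / π²)^(1/3) = 15285 km.
Since a_t = (r₁ + r₂)/2, r₂ = 2a_t − r₁ = 2×15285 − 6620 = 23950 km.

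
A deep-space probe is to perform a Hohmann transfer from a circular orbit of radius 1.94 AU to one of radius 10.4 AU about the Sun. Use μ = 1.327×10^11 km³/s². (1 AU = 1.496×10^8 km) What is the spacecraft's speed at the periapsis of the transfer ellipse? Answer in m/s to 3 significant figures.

In km: r₁ = 1.94 × 1.496×10^8 = 2.90224×10^8 km; r₂ = 10.4 × 1.496×10^8 = 1.55584×10^9 km.
Transfer-ellipse semi-major axis a_t = (r₁ + r₂)/2 = (2.90224×10^8 + 1.55584×10^9)/2 = 9.23032×10^8 km.
The periapsis of the transfer ellipse is at r = 2.90224×10^8 km.
From the vis-viva equation, v = √[μ(2/r − 1/a_t)] = 27.76 km/s.

v = 27800 m/s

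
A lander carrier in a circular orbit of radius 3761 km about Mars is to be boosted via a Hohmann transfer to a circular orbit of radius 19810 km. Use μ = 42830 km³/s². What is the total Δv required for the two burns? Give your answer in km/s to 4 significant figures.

Δv = 1.640 km/s

Semi-major axis of the transfer orbit: a_t = (3761 + 19810)/2 = 11785.5 km.
At r₁ the circular-orbit speed is v₁ = √(μ/r₁) = 3.3746 km/s.
Transfer-orbit speed at r₁ (v² = μ(2/r − 1/a)): v_p = √[μ(2/r₁ − 1/a_t)] = 4.3751 km/s.
First burn Δv₁ = |v_p − v₁| = 1.0005 km/s.
At r₂, v₂ = √(μ/r₂) = 1.470387 km/s.
Transfer-orbit speed at r₂: v_a = √[μ(2/r₂ − 1/a_t)] = 0.8306335 km/s.
Second burn Δv₂ = |v₂ − v_a| = 0.63975 km/s.
Total Δv = Δv₁ + Δv₂ = 1.640 km/s.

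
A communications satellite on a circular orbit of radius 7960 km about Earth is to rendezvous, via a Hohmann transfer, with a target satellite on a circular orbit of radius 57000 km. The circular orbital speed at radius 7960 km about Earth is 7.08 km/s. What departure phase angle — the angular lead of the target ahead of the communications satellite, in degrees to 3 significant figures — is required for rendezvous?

From the circular-orbit relation v² = μ/r at r = 7960 km: μ = v²r = (7.08)² × 7960 = 3.99006×10^5 km³/s².
Transfer-ellipse semi-major axis a_t = (r₁ + r₂)/2 = (7960 + 57000)/2 = 32480 km.
The half-period of the transfer ellipse is t = π√(a_t³/μ) = 29112.8 s.
Target angular speed ω₂ = √(μ/r₂³) = 4.64170×10^-5 rad/s.
Angle swept by the target during transfer: ω₂·t = 1.35133 rad = 77.43°.
The communications satellite traverses 180° on the transfer ellipse, so the target must lead by 180° − 77.43° = 103°.

φ = 103°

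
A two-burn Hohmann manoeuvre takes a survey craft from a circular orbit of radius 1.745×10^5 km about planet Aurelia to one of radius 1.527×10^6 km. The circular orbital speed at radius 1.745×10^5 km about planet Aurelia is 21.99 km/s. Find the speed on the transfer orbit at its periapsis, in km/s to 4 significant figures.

From the circular-orbit relation v² = μ/r at r = 1.745×10^5 km: μ = v²r = (21.99)² × 1.745×10^5 = 8.43812×10^7 km³/s².
The Hohmann ellipse has a_t = (r₁ + r₂)/2 = 8.5075×10^5 km.
The periapsis of the transfer ellipse is at r = 1.745×10^5 km.
From the vis-viva equation, v = √[μ(2/r − 1/a_t)] = 29.46 km/s.

v = 29.46 km/s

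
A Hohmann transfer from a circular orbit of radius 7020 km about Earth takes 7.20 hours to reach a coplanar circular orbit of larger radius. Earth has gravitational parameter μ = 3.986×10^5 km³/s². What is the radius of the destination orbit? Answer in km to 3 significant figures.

r₂ = 53100 km

Transfer time t = 7.20 hours = 25920 s, and t = π√(a_t³/μ).
So a_t = (μ t²/π²)^(1/3) = (3.986×10^5 × (25920)² / π²)^(1/3) = 30049 km.
Since a_t = (r₁ + r₂)/2, r₂ = 2a_t − r₁ = 2×30049 − 7020 = 53078 km.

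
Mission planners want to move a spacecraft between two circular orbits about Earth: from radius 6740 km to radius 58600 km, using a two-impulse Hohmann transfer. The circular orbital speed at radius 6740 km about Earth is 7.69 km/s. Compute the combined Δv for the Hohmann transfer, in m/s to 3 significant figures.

Δv = 4030 m/s

From the circular-orbit relation v² = μ/r at r = 6740 km: μ = v²r = (7.69)² × 6740 = 3.98577×10^5 km³/s².
The Hohmann ellipse has a_t = (r₁ + r₂)/2 = 32670 km.
At r₁ the circular-orbit speed is v₁ = √(μ/r₁) = 7.690000 km/s.
On the transfer ellipse at r₁, vis-viva gives v_p = √[μ(2/r₁ − 1/a_t)] = 10.29913 km/s.
First burn Δv₁ = |v_p − v₁| = 2.60913 km/s.
At r₂, v₂ = √(μ/r₂) = 2.60800 km/s.
Transfer-orbit speed at r₂: v_a = √[μ(2/r₂ − 1/a_t)] = 1.18458 km/s.
Second burn Δv₂ = |v₂ − v_a| = 1.42342 km/s.
Δv = Δv₁ + Δv₂ = 2.60913 + 1.42342 = 4.033 km/s.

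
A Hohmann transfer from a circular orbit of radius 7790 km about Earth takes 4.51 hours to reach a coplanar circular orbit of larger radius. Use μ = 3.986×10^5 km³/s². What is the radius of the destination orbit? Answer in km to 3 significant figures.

r₂ = 36200 km

Transfer time t = 4.51 hours = 16236 s, and t = π√(a_t³/μ).
So a_t = (μ t²/π²)^(1/3) = (3.986×10^5 × (16236)² / π²)^(1/3) = 21999 km.
Since a_t = (r₁ + r₂)/2, r₂ = 2a_t − r₁ = 2×21999 − 7790 = 36208 km.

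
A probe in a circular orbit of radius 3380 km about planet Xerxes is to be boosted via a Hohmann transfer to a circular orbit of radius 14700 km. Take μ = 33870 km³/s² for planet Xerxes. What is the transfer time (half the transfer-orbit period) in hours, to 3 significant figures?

The Hohmann ellipse has a_t = (r₁ + r₂)/2 = 9040 km.
Half the transfer-orbit period gives t = π√(a_t³/μ) = 14672 s.
Converting: 14672 s ÷ 3600 s/hour = 4.08 hours.

t = 4.08 hours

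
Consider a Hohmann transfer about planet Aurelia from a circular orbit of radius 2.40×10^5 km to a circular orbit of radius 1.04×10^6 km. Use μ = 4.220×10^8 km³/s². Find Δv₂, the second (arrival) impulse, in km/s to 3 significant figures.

Transfer-ellipse semi-major axis a_t = (r₁ + r₂)/2 = (2.400×10^5 + 1.040×10^6)/2 = 6.400×10^5 km.
On the circular orbit at r = 1.040×10^6 km, v_c = √(μ/r) = 20.1437 km/s.
Vis-viva on the transfer ellipse at r = 1.040×10^6 km gives v_t = √[μ(2/r − 1/a_t)] = 12.3355 km/s.
Δv₂ = |v_t − v_c| = |12.3355 − 20.1437| = 7.808 km/s.

Δv₂ = 7.81 km/s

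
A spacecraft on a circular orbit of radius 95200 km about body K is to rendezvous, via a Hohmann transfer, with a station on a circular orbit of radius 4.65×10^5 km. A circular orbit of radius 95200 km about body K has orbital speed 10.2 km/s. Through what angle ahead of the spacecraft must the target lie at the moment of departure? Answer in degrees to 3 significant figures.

φ = 95.8°

From the circular-orbit relation v² = μ/r at r = 95200 km: μ = v²r = (10.2)² × 95200 = 9.90461×10^6 km³/s².
The Hohmann ellipse has a_t = (r₁ + r₂)/2 = 2.801×10^5 km.
The half-period of the transfer ellipse is t = π√(a_t³/μ) = 1.479793×10^5 s.
Target angular speed ω₂ = √(μ/r₂³) = 9.925199×10^-6 rad/s.
Angle swept by the target during transfer: ω₂·t = 1.468724 rad = 84.152°.
The spacecraft traverses 180° on the transfer ellipse, so the target must lead by 180° − 84.152° = 95.8°.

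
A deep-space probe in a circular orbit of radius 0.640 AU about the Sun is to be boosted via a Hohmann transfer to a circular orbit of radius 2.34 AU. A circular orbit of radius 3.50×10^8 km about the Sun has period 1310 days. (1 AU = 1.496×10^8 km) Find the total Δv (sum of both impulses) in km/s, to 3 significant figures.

From Kepler's third law T² = 4π²r³/μ at r = 3.50×10^8 km, T = 1310 days = 1310 × 86400 s = 1.13184×10^8 s: μ = 4π²r³/T² = 1.32128×10^11 km³/s².
In km: r₁ = 0.640 × 1.496×10^8 = 9.5744×10^7 km; r₂ = 2.34 × 1.496×10^8 = 3.50064×10^8 km.
Transfer-ellipse semi-major axis a_t = (r₁ + r₂)/2 = (9.5744×10^7 + 3.50064×10^8)/2 = 2.22904×10^8 km.
At r₁ the circular-orbit speed is v₁ = √(μ/r₁) = 37.1485 km/s.
Transfer-orbit speed at r₁ (v² = μ(2/r − 1/a)): v_p = √[μ(2/r₁ − 1/a_t)] = 46.5539 km/s.
First burn Δv₁ = |v_p − v₁| = 9.405 km/s.
At r₂, v₂ = √(μ/r₂) = 19.428 km/s.
Transfer-orbit speed at r₂: v_a = √[μ(2/r₂ − 1/a_t)] = 12.733 km/s.
Second burn Δv₂ = |v₂ − v_a| = 6.695 km/s.
Total Δv = Δv₁ + Δv₂ = 16.10 km/s.

Δv = 16.1 km/s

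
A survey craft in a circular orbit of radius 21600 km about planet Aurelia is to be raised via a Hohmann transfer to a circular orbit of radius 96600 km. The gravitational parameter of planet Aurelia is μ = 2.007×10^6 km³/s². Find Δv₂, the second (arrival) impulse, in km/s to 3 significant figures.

Transfer-ellipse semi-major axis a_t = (r₁ + r₂)/2 = (21600 + 96600)/2 = 59100 km.
On the circular orbit at r = 96600 km, v_c = √(μ/r) = 4.5581134 km/s.
Transfer-orbit speed at the same r (vis-viva, a = a_t): v_t = √[μ(2/r − 1/a_t)] = 2.7556132 km/s.
Δv₂ = |v_t − v_c| = |2.7556132 − 4.5581134| = 1.803 km/s.

Δv₂ = 1.80 km/s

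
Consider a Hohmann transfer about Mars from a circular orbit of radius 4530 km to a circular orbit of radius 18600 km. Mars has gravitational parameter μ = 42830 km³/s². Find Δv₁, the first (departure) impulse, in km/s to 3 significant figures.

Δv₁ = 0.825 km/s

Semi-major axis of the transfer orbit: a_t = (4530 + 18600)/2 = 11565 km.
On the circular orbit at r = 4530 km, v_c = √(μ/r) = 3.0749 km/s.
Transfer-orbit speed at the same r (vis-viva, a = a_t): v_t = √[μ(2/r − 1/a_t)] = 3.8995 km/s.
Δv₁ = |v_t − v_c| = |3.8995 − 3.0749| = 0.8246 km/s.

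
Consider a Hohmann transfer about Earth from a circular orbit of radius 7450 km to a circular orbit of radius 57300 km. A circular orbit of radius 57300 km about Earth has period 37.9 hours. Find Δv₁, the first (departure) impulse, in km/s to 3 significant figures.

From Kepler's third law T² = 4π²r³/μ at r = 57300 km, T = 37.9 hours = 37.9 × 3600 s = 1.3644×10^5 s: μ = 4π²r³/T² = 3.98970×10^5 km³/s².
The Hohmann ellipse has a_t = (r₁ + r₂)/2 = 32375 km.
On the circular orbit at r = 7450 km, v_c = √(μ/r) = 7.318 km/s.
Vis-viva on the transfer ellipse at r = 7450 km gives v_t = √[μ(2/r − 1/a_t)] = 9.736 km/s.
Δv₁ = |v_t − v_c| = |9.736 − 7.318| = 2.418 km/s.

Δv₁ = 2.42 km/s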